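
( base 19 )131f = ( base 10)7976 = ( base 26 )BKK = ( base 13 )3827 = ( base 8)17450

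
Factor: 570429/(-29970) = - 571/30= - 2^(  -  1 )* 3^ ( - 1)*5^( - 1 )*571^1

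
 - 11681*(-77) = 899437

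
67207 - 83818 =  - 16611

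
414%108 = 90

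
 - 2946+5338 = 2392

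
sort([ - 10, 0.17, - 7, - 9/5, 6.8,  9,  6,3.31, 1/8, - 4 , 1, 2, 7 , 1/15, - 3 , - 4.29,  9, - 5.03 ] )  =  [ - 10,-7, - 5.03, -4.29, - 4, - 3, - 9/5,1/15,  1/8, 0.17,1, 2,3.31 , 6,6.8,  7,  9 , 9 ] 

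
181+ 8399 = 8580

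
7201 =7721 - 520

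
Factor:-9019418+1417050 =-7602368 =- 2^6*118787^1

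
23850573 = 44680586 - 20830013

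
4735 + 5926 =10661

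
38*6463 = 245594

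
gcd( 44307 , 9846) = 4923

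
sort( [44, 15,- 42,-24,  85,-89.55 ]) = [ - 89.55,-42, - 24,15, 44,85 ] 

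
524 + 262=786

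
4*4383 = 17532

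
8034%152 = 130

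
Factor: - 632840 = -2^3*5^1 * 13^1 *1217^1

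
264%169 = 95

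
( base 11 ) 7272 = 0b10010110100110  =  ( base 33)8s2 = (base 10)9638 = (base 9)14188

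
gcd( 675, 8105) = 5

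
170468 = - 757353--927821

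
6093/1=6093 = 6093.00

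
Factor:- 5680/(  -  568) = 10 = 2^1* 5^1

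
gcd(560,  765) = 5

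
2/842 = 1/421 = 0.00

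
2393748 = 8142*294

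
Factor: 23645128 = 2^3*13^2*17489^1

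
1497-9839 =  - 8342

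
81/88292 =81/88292 = 0.00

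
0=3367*0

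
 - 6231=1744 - 7975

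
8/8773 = 8/8773 = 0.00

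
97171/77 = 1261  +  74/77 = 1261.96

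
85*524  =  44540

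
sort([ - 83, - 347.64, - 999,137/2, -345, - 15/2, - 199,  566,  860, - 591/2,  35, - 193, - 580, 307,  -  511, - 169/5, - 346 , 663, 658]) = [ - 999, - 580, - 511 , - 347.64, - 346,- 345, - 591/2, - 199, - 193, - 83, - 169/5, - 15/2 , 35,137/2, 307,566,658,663,860]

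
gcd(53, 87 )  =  1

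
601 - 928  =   - 327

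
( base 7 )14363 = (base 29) 4KL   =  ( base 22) 845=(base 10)3965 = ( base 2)111101111101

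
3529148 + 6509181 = 10038329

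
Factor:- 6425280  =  -2^6*3^2*5^1*23^1*97^1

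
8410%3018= 2374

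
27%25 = 2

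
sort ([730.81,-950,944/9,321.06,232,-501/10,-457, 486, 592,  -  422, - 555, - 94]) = [-950, - 555 , - 457,-422,  -  94,-501/10 , 944/9, 232 , 321.06, 486 , 592, 730.81]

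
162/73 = 2 + 16/73 = 2.22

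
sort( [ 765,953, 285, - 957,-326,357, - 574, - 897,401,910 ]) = [ - 957, - 897,  -  574, - 326, 285, 357 , 401, 765, 910,953]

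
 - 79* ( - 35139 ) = 2775981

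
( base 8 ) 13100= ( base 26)8b2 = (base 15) 1a4b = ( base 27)7LQ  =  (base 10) 5696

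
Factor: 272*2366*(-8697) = -2^5*3^1 * 7^1*13^3*17^1*223^1=- 5596971744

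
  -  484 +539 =55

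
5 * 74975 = 374875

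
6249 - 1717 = 4532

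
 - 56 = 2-58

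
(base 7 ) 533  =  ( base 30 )8t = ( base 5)2034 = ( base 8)415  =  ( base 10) 269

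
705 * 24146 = 17022930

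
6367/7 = 6367/7 = 909.57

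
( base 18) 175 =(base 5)3310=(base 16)1c7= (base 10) 455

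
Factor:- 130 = -2^1 *5^1* 13^1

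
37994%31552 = 6442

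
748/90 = 8 + 14/45  =  8.31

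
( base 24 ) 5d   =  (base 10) 133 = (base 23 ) 5I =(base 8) 205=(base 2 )10000101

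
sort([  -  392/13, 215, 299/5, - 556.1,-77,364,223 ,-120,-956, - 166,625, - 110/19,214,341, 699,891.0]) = [ - 956,-556.1, - 166, - 120, - 77, - 392/13,-110/19,299/5, 214,215,223, 341, 364,625, 699,891.0 ]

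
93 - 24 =69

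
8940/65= 1788/13 = 137.54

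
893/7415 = 893/7415 = 0.12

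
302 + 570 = 872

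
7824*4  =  31296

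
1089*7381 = 8037909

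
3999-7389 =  - 3390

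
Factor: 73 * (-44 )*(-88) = 2^5 * 11^2*73^1 = 282656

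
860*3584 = 3082240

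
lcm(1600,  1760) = 17600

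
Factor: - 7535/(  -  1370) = 2^( - 1 ) * 11^1= 11/2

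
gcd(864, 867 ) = 3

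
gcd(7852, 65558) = 2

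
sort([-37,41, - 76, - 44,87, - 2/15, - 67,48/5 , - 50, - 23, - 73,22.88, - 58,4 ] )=[ - 76, - 73  , - 67, - 58, - 50 ,-44, - 37, - 23, - 2/15 , 4,48/5, 22.88, 41, 87 ]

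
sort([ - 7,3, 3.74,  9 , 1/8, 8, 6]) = [  -  7, 1/8,3,3.74, 6, 8, 9]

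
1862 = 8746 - 6884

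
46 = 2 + 44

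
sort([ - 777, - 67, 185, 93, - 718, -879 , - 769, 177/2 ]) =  [ - 879,-777, - 769, - 718, - 67,177/2, 93, 185] 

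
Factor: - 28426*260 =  - 7390760 =- 2^3 * 5^1 * 13^1 * 61^1*233^1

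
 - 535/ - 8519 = 535/8519 = 0.06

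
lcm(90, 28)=1260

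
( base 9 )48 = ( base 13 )35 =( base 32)1C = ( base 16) 2c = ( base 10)44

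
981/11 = 89+2/11 = 89.18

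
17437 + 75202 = 92639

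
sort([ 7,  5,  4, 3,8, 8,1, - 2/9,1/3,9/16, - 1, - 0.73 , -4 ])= [- 4 , - 1,  -  0.73 ,-2/9,  1/3,9/16, 1, 3,4, 5,7,  8, 8 ]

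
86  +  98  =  184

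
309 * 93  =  28737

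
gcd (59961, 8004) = 69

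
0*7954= 0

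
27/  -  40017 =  - 1 + 13330/13339 = -0.00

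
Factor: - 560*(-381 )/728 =2^1*3^1*5^1*13^( - 1)*127^1 = 3810/13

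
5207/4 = 5207/4 = 1301.75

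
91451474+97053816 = 188505290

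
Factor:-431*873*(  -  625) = 3^2*5^4*97^1*431^1 = 235164375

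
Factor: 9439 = 9439^1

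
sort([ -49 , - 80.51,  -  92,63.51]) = [-92, - 80.51,-49,63.51 ] 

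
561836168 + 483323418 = 1045159586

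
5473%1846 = 1781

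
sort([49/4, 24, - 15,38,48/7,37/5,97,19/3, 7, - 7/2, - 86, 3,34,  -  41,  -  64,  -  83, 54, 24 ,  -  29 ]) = [-86, - 83, - 64 ,-41,- 29, - 15, - 7/2, 3,19/3,48/7, 7,37/5  ,  49/4,24,24,34,38,54 , 97]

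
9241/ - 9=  - 1027 + 2/9 = -  1026.78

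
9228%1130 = 188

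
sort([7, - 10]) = [ - 10, 7 ] 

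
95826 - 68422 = 27404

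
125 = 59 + 66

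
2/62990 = 1/31495 =0.00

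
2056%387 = 121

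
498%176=146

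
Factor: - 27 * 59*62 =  - 98766  =  - 2^1 *3^3*31^1 * 59^1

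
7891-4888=3003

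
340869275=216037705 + 124831570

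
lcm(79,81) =6399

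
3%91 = 3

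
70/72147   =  70/72147 = 0.00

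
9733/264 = 36 + 229/264  =  36.87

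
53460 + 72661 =126121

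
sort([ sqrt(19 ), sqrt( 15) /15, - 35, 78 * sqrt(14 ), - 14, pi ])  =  [-35, - 14, sqrt(15) /15,pi, sqrt(19 ), 78*sqrt( 14) ] 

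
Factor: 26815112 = 2^3*61^1*54949^1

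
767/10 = 76 + 7/10=   76.70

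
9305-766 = 8539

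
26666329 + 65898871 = 92565200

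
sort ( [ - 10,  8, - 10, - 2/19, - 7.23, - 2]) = [ - 10, - 10, - 7.23, - 2, - 2/19,  8]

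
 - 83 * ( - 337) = 27971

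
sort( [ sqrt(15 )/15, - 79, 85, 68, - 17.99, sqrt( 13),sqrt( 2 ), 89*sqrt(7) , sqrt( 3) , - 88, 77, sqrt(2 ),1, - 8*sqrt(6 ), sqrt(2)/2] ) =[ - 88, -79, - 8*sqrt ( 6), - 17.99,sqrt(15 ) /15, sqrt( 2)/2,1, sqrt(2), sqrt(2), sqrt( 3 ),sqrt(13),  68,77 , 85, 89*sqrt(7) ] 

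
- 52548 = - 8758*6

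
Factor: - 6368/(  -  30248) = 2^2*19^( - 1) = 4/19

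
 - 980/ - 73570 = 14/1051 = 0.01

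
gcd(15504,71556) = 12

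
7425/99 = 75 =75.00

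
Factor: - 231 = - 3^1*7^1*11^1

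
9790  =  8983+807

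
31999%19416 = 12583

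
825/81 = 275/27= 10.19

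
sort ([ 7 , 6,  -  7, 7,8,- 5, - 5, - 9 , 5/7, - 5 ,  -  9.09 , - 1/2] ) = [- 9.09,-9, - 7,- 5, - 5,-5, - 1/2, 5/7, 6,  7, 7, 8 ] 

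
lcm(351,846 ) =32994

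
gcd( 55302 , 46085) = 9217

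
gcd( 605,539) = 11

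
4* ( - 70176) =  - 280704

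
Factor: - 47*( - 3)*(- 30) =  - 2^1*3^2 * 5^1*47^1 =- 4230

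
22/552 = 11/276= 0.04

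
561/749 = 561/749 = 0.75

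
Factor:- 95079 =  - 3^1*41^1*773^1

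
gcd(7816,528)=8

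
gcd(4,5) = 1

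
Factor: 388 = 2^2 * 97^1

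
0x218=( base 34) FQ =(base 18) 1be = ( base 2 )1000011000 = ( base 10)536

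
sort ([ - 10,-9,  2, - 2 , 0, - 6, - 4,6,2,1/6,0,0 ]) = [  -  10, - 9, - 6, - 4, - 2,0,0,0,1/6, 2,2,6]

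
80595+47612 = 128207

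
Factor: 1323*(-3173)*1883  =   - 3^3*7^3 * 19^1*167^1*269^1 = - 7904606157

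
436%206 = 24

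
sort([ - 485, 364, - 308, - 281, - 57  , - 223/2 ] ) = [ - 485,  -  308,  -  281, - 223/2, - 57, 364]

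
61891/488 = 61891/488 = 126.83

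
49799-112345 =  - 62546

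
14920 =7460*2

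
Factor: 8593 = 13^1*661^1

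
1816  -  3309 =-1493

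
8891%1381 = 605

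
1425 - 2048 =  - 623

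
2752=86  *32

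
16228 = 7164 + 9064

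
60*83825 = 5029500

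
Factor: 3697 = 3697^1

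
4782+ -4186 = 596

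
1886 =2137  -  251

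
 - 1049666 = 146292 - 1195958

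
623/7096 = 623/7096 = 0.09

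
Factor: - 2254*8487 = -19129698 = -2^1*3^2*7^2*23^2 * 41^1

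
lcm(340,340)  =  340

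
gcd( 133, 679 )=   7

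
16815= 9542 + 7273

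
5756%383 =11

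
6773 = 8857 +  - 2084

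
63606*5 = 318030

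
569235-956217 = -386982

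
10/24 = 5/12 = 0.42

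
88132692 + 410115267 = 498247959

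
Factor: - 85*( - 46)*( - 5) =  - 2^1*5^2 * 17^1*23^1 =- 19550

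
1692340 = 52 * 32545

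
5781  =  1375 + 4406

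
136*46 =6256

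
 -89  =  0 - 89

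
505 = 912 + - 407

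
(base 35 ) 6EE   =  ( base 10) 7854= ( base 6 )100210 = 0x1EAE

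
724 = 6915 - 6191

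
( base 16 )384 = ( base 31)t1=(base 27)169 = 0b1110000100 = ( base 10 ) 900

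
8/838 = 4/419= 0.01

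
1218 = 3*406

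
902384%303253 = 295878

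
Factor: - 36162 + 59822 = 23660 =2^2*5^1*7^1*13^2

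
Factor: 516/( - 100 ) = -129/25 = - 3^1*5^( - 2 )*43^1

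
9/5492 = 9/5492 = 0.00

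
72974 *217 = 15835358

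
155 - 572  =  - 417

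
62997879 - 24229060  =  38768819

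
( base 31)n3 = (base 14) 392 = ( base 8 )1314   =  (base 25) 13G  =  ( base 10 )716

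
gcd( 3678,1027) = 1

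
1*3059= 3059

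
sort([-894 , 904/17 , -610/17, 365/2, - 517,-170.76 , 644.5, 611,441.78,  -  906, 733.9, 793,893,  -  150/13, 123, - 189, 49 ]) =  [  -  906, - 894, -517, - 189,-170.76 , - 610/17, - 150/13,49  ,  904/17,  123, 365/2, 441.78, 611, 644.5, 733.9,793,893]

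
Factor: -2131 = -2131^1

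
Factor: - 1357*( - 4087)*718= 2^1 * 23^1 * 59^1 * 61^1*67^1* 359^1 = 3982070362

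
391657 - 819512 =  - 427855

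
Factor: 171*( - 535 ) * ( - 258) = 23603130 = 2^1*3^3*5^1*19^1*43^1*107^1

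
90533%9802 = 2315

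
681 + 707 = 1388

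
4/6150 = 2/3075 = 0.00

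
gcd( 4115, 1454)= 1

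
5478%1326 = 174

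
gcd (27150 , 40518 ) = 6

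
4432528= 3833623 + 598905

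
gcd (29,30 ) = 1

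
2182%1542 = 640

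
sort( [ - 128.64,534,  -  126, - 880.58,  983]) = [ - 880.58,  -  128.64, - 126, 534, 983 ] 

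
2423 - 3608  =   - 1185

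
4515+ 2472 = 6987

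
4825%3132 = 1693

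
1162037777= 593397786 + 568639991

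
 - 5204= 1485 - 6689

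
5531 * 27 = 149337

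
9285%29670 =9285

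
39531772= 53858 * 734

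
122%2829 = 122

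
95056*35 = 3326960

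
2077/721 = 2 + 635/721 = 2.88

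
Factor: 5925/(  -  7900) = - 3/4 = - 2^(  -  2)*3^1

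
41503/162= 41503/162= 256.19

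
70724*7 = 495068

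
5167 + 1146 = 6313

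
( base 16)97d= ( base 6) 15125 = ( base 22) 509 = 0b100101111101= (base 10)2429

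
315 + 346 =661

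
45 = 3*15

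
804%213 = 165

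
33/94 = 33/94  =  0.35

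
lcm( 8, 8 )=8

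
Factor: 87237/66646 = 2^( - 1) * 3^5 *47^( - 1 ) * 359^1*709^( - 1)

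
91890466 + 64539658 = 156430124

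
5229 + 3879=9108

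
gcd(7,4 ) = 1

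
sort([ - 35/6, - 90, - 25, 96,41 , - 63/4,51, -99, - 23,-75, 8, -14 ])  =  [ - 99, - 90, - 75, - 25,-23, - 63/4, - 14, - 35/6,8,  41, 51, 96]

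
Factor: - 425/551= - 5^2*17^1*19^( - 1)*29^( - 1) 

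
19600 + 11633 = 31233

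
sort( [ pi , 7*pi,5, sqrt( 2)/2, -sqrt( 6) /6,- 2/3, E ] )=[-2/3,  -  sqrt( 6)/6,  sqrt( 2 ) /2 , E, pi, 5 , 7*pi ]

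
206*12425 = 2559550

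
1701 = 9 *189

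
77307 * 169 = 13064883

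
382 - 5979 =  - 5597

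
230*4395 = 1010850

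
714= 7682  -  6968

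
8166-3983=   4183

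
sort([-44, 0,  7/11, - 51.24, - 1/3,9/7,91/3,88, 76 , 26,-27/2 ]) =[-51.24, - 44,  -  27/2,  -  1/3,0, 7/11,9/7,26,91/3,76,88 ] 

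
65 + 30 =95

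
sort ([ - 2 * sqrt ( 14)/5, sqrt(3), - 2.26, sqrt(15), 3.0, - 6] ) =[ - 6, - 2.26, - 2 * sqrt( 14 ) /5 , sqrt( 3),3.0,sqrt( 15 )]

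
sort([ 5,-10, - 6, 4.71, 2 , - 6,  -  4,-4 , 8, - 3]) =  [ - 10,-6, - 6, - 4, - 4, - 3, 2,4.71, 5,8]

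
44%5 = 4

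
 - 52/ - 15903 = 52/15903 = 0.00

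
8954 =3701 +5253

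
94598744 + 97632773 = 192231517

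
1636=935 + 701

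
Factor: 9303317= 31^1*37^1*8111^1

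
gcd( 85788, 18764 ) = 4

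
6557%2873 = 811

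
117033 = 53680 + 63353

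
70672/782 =90 + 146/391 = 90.37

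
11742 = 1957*6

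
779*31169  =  24280651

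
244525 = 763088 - 518563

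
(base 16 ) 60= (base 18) 56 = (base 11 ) 88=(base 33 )2u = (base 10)96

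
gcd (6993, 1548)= 9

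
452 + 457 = 909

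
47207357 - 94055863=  - 46848506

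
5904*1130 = 6671520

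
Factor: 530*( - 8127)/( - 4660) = 2^( - 1)*3^3*7^1* 43^1*53^1*233^(- 1) = 430731/466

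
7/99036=1/14148 = 0.00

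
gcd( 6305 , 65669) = 97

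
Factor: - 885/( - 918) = 295/306=2^ ( - 1 ) * 3^( - 2)*5^1*17^( - 1)*59^1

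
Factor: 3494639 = 17^1*199^1*1033^1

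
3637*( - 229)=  - 832873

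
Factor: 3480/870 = 4 = 2^2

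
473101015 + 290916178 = 764017193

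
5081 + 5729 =10810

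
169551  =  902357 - 732806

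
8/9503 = 8/9503 = 0.00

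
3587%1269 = 1049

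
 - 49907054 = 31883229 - 81790283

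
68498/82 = 34249/41 = 835.34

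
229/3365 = 229/3365 = 0.07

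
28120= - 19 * (-1480) 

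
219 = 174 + 45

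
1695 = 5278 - 3583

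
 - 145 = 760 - 905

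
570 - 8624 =-8054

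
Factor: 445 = 5^1*89^1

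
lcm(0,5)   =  0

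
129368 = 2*64684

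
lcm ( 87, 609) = 609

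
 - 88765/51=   -  1741 + 26/51  =  - 1740.49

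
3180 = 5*636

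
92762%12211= 7285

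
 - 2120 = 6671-8791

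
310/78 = 155/39 = 3.97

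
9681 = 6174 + 3507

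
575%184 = 23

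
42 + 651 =693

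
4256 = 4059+197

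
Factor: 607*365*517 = 5^1*11^1*47^1*73^1*607^1 = 114543935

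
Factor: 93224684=2^2*7^1*3329453^1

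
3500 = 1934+1566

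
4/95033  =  4/95033 =0.00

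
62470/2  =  31235=31235.00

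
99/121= 9/11 = 0.82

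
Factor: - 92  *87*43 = -2^2*3^1*23^1 * 29^1*43^1 = - 344172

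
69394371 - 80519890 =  - 11125519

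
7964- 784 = 7180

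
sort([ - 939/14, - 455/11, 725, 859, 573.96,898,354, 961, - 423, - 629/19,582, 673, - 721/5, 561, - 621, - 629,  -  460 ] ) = [ - 629,  -  621,  -  460,-423 , - 721/5, - 939/14, - 455/11, - 629/19,354,  561, 573.96, 582, 673, 725, 859,898,961] 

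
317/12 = 26 + 5/12 =26.42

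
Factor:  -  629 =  - 17^1*37^1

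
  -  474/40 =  - 12 + 3/20 = -11.85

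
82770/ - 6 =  - 13795 + 0/1 = - 13795.00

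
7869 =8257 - 388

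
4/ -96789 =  - 4/96789 = - 0.00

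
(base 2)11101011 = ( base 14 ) 12b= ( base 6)1031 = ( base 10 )235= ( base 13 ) 151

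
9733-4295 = 5438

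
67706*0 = 0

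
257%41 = 11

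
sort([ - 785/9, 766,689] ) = [  -  785/9,689,766 ] 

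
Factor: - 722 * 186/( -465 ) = 2^2*5^( - 1)*19^2 = 1444/5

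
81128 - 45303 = 35825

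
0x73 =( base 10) 115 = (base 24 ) 4J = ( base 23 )50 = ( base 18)67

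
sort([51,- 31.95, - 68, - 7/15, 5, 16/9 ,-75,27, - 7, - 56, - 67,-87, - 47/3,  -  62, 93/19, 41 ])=[  -  87, - 75, - 68,-67, - 62, - 56,-31.95, - 47/3, - 7, - 7/15,16/9 , 93/19 , 5,27,41,51]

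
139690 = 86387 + 53303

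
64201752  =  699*91848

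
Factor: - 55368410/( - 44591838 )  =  27684205/22295919 = 3^( - 1)*5^1*593^1*9337^1*7431973^( - 1)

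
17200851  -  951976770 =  - 934775919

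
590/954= 295/477 = 0.62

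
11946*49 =585354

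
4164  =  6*694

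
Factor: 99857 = 61^1 * 1637^1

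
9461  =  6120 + 3341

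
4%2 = 0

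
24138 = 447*54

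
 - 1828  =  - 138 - 1690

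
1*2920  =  2920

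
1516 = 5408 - 3892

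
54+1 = 55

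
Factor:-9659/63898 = -2^( - 1)*13^1*43^( -1) = - 13/86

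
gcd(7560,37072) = 56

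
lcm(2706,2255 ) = 13530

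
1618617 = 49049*33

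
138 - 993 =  - 855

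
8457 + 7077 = 15534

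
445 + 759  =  1204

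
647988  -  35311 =612677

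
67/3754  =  67/3754 = 0.02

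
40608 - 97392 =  - 56784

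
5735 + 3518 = 9253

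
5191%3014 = 2177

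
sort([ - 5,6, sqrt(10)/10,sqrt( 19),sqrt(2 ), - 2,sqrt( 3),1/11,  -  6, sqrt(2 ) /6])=[- 6, - 5, - 2,  1/11,sqrt (2 )/6,sqrt( 10)/10,sqrt( 2 ),sqrt(3 ), sqrt(19),6]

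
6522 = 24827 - 18305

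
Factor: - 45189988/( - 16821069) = 2^2*3^( - 1)*59^1*419^1*457^1 * 5607023^( - 1)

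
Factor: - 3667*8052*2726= -2^3*3^1*11^1* 19^1*29^1*47^1*61^1*193^1 =- 80489740584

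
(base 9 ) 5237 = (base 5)110331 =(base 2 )111100000001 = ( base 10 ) 3841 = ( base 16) f01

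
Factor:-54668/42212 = -61^(-1 )*79^1 = -79/61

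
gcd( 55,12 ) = 1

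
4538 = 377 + 4161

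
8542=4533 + 4009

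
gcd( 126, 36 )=18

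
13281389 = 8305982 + 4975407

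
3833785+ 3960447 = 7794232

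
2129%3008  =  2129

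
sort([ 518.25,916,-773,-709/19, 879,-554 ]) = [ - 773, - 554,  -  709/19,518.25,879,  916 ]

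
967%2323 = 967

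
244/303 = 244/303  =  0.81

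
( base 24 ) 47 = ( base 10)103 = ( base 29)3g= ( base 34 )31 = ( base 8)147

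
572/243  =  2 + 86/243 = 2.35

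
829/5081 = 829/5081 =0.16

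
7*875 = 6125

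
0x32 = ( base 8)62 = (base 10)50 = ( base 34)1g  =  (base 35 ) 1f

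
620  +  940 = 1560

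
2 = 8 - 6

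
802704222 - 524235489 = 278468733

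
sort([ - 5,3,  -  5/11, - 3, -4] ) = [ - 5,-4, - 3, - 5/11,3]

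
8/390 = 4/195 =0.02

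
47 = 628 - 581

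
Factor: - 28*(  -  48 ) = 2^6*3^1*7^1 = 1344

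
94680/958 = 98 + 398/479= 98.83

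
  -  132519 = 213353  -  345872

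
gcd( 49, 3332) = 49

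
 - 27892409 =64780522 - 92672931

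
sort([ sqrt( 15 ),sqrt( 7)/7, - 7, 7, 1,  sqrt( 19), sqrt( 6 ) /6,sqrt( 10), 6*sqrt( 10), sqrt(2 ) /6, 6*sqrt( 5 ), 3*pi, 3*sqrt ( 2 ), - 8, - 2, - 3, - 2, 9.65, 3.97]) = [ - 8 , - 7,-3, - 2 , - 2,  sqrt( 2)/6, sqrt (7 )/7, sqrt( 6 ) /6,1, sqrt(10), sqrt( 15 ), 3.97 , 3*sqrt( 2 ),sqrt( 19 ), 7,3*pi, 9.65 , 6*sqrt( 5),6*sqrt( 10) ]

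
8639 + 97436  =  106075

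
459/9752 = 459/9752= 0.05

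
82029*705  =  57830445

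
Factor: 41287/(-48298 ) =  - 53/62 = - 2^(-1)*31^(  -  1) *53^1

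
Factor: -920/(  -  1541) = 2^3 *5^1 *67^( - 1) = 40/67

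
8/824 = 1/103= 0.01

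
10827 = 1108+9719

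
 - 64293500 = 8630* (-7450) 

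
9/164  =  9/164 = 0.05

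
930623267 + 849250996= 1779874263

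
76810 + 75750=152560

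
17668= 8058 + 9610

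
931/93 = 10 + 1/93 =10.01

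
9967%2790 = 1597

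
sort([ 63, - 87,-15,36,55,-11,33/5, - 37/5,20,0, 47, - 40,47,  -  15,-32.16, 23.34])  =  [ - 87,-40, - 32.16, - 15, - 15, -11, -37/5,0,33/5,20, 23.34, 36,47, 47,55,63]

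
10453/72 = 145+13/72 = 145.18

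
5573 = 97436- 91863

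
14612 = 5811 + 8801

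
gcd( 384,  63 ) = 3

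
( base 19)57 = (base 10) 102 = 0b1100110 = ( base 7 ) 204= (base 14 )74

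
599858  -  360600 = 239258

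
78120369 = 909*85941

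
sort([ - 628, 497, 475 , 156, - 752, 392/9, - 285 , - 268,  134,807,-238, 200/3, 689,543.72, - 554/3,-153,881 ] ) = [ - 752, - 628, -285, - 268, - 238, - 554/3, - 153,  392/9, 200/3, 134 , 156,475,497,  543.72, 689, 807 , 881]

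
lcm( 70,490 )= 490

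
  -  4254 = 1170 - 5424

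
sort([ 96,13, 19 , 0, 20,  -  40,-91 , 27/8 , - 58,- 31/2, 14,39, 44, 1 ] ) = [ - 91, - 58, - 40, - 31/2,0 , 1, 27/8,13, 14,19, 20,39 , 44,96] 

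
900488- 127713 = 772775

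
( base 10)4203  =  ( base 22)8F1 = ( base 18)CH9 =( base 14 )1763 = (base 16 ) 106B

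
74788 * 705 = 52725540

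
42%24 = 18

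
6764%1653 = 152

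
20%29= 20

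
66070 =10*6607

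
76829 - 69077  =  7752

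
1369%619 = 131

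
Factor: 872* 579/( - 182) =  - 2^2*3^1*7^ ( - 1)*  13^( - 1)*109^1*193^1 = -252444/91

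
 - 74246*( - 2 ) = 148492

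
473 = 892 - 419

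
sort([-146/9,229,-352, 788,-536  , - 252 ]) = [ - 536,  -  352, - 252 , - 146/9,229,788] 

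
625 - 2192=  - 1567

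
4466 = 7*638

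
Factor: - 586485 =-3^2 *5^1*13033^1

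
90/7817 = 90/7817 =0.01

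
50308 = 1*50308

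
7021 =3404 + 3617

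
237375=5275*45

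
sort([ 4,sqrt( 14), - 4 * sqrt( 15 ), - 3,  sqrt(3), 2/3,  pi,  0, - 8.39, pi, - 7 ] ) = [ - 4*sqrt (15),-8.39, - 7,-3, 0,2/3,sqrt( 3) , pi,pi,sqrt(14 ), 4]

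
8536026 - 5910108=2625918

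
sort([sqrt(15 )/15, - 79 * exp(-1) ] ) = [ - 79*exp( - 1),sqrt(15)/15] 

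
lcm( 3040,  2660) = 21280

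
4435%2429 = 2006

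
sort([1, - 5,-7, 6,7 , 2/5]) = [-7,-5, 2/5 , 1, 6, 7] 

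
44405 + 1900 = 46305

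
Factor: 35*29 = 5^1*7^1*29^1=1015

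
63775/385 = 165 +50/77 = 165.65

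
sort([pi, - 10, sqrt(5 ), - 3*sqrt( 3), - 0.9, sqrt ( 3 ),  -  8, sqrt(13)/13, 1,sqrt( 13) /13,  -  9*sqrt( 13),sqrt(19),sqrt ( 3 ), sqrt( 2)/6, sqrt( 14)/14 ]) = [ - 9*sqrt( 13 ),-10,- 8, - 3 *sqrt (3),- 0.9, sqrt( 2)/6, sqrt(14)/14 , sqrt( 13) /13, sqrt(13 ) /13,1,sqrt( 3), sqrt( 3), sqrt(5), pi, sqrt(19)] 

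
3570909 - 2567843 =1003066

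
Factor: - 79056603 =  -3^2*31^1*179^1*1583^1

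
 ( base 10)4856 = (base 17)GDB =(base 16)12F8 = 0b1001011111000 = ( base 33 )4f5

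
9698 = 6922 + 2776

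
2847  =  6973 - 4126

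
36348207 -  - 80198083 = 116546290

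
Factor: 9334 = 2^1*13^1*359^1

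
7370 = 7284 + 86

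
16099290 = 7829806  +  8269484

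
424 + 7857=8281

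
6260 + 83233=89493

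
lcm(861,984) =6888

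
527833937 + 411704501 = 939538438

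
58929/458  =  128 + 305/458 =128.67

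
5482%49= 43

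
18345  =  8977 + 9368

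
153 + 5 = 158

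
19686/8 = 9843/4 = 2460.75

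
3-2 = 1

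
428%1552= 428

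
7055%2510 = 2035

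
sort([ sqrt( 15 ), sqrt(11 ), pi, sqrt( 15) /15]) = [sqrt( 15) /15, pi,sqrt(11 ),sqrt ( 15 ) ] 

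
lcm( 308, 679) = 29876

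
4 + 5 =9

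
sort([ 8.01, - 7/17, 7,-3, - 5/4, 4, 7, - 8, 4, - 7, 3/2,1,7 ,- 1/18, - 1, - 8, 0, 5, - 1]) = [ - 8, - 8, - 7, - 3, - 5/4, - 1, - 1, - 7/17, - 1/18, 0, 1,3/2, 4,  4,5, 7,7, 7, 8.01 ] 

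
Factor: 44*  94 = 4136 = 2^3*11^1*47^1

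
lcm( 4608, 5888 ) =105984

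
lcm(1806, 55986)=55986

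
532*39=20748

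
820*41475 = 34009500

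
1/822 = 1/822 = 0.00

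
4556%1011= 512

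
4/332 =1/83= 0.01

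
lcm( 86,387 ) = 774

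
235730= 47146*5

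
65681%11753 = 6916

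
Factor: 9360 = 2^4*3^2*5^1*13^1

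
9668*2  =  19336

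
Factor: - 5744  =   - 2^4 *359^1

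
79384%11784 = 8680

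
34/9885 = 34/9885= 0.00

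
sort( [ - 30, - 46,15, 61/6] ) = [ - 46, - 30,61/6, 15] 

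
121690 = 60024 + 61666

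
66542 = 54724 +11818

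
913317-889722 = 23595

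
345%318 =27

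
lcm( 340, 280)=4760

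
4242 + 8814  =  13056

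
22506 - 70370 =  - 47864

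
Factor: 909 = 3^2*101^1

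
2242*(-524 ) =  -1174808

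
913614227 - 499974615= 413639612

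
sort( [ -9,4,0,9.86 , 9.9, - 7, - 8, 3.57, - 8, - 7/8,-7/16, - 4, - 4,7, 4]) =[ - 9,-8,-8, - 7, - 4, - 4, - 7/8, - 7/16,0,3.57,4,4,  7, 9.86,9.9 ]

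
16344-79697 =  - 63353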